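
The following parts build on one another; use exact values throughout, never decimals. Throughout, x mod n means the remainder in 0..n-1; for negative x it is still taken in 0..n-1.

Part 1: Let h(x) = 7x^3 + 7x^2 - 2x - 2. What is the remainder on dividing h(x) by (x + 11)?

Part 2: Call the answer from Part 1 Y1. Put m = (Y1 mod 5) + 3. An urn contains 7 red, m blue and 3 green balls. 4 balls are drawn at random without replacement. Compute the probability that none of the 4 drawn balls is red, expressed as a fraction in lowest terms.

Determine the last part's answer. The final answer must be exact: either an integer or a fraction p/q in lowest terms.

3/143

Part 1: remainder = value at the root: 7*(-11)^3 + 7*(-11)^2 - 2*(-11)^1 - 2 = (-9317) + (847) + (22) + (-2) = -8450; answer -8450
Part 2: Y1 = -8450; m = 3; total draws C(13,4) = 715; favorable C(6,4) = 15; P = 3/143; answer 3/143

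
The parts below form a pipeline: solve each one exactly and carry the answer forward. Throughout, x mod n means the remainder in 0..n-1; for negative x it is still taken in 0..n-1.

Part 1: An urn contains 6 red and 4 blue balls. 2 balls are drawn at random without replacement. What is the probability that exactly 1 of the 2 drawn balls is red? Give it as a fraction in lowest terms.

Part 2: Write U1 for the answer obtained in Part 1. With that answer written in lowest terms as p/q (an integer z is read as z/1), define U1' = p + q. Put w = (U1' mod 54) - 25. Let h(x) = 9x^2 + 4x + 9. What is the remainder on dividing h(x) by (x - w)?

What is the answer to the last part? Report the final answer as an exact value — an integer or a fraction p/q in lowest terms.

Part 1: total draws C(10,2) = 45; favorable C(6,1)*C(4,1) = 24; P = 8/15; answer 8/15
Part 2: U1 = 8/15; threaded value p + q = 23; w = -2; remainder = value at the root: 9*(-2)^2 + 4*(-2)^1 + 9 = (36) + (-8) + (9) = 37; answer 37

37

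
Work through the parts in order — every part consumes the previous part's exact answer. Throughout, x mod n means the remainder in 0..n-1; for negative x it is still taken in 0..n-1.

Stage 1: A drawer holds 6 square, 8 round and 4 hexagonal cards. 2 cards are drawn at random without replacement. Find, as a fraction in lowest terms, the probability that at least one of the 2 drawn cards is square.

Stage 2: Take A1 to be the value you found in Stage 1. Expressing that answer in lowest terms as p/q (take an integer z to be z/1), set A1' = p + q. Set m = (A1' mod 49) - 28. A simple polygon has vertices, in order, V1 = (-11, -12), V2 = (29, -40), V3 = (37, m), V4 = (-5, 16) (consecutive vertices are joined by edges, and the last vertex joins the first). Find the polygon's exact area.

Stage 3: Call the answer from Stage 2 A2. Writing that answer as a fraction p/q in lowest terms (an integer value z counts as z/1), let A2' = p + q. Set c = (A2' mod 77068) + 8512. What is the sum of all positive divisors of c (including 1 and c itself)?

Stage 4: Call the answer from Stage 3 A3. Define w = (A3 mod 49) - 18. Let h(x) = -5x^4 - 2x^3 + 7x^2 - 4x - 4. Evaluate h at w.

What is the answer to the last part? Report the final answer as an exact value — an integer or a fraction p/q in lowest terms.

Stage 1: total draws C(18,2) = 153; complement C(12,2) = 66; favorable 153 - 66 = 87; P = 29/51; answer 29/51
Stage 2: A1 = 29/51; threaded value p + q = 80; m = 3; cross terms: (-11*-40 - 29*-12)=788, (29*3 - 37*-40)=1567, (37*16 - -5*3)=607, (-5*-12 - -11*16)=236; twice the area = |3198| = 3198; area = 1599; answer 1599
Stage 3: A2 = 1599; threaded value p + q = 1600; c = 10112; 10112 = 2^7 * 79; sigma = (1 + 2 + 4 + 8 + 16 + 32 + 64 + 128) * (1 + 79) = 255 * 80 = 20400; answer 20400
Stage 4: A3 = 20400; w = -2; -5*(-2)^4 - 2*(-2)^3 + 7*(-2)^2 - 4*(-2)^1 - 4 = (-80) + (16) + (28) + (8) + (-4) = -32; answer -32

-32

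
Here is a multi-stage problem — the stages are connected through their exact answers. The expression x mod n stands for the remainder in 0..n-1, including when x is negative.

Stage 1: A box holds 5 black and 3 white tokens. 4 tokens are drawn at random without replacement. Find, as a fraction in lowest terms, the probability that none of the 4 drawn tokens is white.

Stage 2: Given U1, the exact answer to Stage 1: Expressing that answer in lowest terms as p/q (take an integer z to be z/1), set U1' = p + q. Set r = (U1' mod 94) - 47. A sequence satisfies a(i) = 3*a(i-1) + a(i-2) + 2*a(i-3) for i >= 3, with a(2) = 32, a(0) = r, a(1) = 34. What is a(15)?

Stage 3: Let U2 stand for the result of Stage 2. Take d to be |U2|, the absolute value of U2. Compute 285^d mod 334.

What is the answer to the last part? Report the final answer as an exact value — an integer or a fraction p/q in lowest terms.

183

Stage 1: total draws C(8,4) = 70; favorable C(5,4) = 5; P = 1/14; answer 1/14
Stage 2: U1 = 1/14; threaded value p + q = 15; r = -32; a(3) = 3*(32) + 1*(34) + 2*(-32) = 66; iterating: a(3)=66, a(4)=298, a(5)=1024, a(6)=3502, a(7)=12126, a(8)=41928, a(9)=144914, a(10)=500922, a(11)=1731536, a(12)=5985358, a(13)=20689454, a(14)=71516792, a(15)=247210546; answer 247210546
Stage 3: U2 = 247210546; d = 247210546; squarings mod 334: 285^1=285, 285^2=63, 285^4=295, 285^8=185, 285^16=157, 285^32=267, 285^64=147, 285^128=233, 285^256=181, 285^512=29, 285^1024=173, 285^2048=203, 285^4096=127, 285^8192=97, 285^16384=57, 285^32768=243, 285^65536=265, 285^131072=85, 285^262144=211, 285^524288=99, 285^1048576=115, 285^2097152=199, 285^4194304=189, 285^8388608=317, 285^16777216=289, 285^33554432=21, 285^67108864=107, 285^134217728=93; 285^247210546 = 285^2 * 285^16 * 285^32 * 285^512 * 285^8192 * 285^262144 * 285^524288 * 285^1048576 * 285^2097152 * 285^8388608 * 285^33554432 * 285^67108864 * 285^134217728 = 183 (mod 334); answer 183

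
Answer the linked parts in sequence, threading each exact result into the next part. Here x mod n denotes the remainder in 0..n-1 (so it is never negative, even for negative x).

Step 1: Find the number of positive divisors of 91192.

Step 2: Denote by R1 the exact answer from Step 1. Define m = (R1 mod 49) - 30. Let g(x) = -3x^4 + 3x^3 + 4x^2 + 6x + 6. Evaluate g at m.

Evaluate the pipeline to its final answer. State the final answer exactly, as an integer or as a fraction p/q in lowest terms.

Step 1: 91192 = 2^3 * 11399; number of divisors = (3+1) * (1+1) = 8; answer 8
Step 2: R1 = 8; m = -22; -3*(-22)^4 + 3*(-22)^3 + 4*(-22)^2 + 6*(-22)^1 + 6 = (-702768) + (-31944) + (1936) + (-132) + (6) = -732902; answer -732902

-732902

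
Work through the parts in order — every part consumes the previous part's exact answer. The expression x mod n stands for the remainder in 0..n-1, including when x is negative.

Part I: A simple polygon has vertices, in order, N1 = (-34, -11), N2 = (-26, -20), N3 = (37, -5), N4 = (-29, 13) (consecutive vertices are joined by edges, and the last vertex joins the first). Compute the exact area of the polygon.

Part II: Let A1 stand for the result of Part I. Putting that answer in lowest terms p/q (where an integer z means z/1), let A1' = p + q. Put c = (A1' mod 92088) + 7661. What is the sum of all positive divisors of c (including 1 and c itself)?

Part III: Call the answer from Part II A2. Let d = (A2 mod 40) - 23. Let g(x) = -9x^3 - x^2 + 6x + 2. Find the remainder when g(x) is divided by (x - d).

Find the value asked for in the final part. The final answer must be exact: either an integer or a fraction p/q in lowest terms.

108838

Part I: cross terms: (-34*-20 - -26*-11)=394, (-26*-5 - 37*-20)=870, (37*13 - -29*-5)=336, (-29*-11 - -34*13)=761; twice the area = |2361| = 2361; area = 2361/2; answer 2361/2
Part II: A1 = 2361/2; threaded value p + q = 2363; c = 10024; 10024 = 2^3 * 7 * 179; sigma = (1 + 2 + 4 + 8) * (1 + 7) * (1 + 179) = 15 * 8 * 180 = 21600; answer 21600
Part III: A2 = 21600; d = -23; remainder = value at the root: -9*(-23)^3 - 1*(-23)^2 + 6*(-23)^1 + 2 = (109503) + (-529) + (-138) + (2) = 108838; answer 108838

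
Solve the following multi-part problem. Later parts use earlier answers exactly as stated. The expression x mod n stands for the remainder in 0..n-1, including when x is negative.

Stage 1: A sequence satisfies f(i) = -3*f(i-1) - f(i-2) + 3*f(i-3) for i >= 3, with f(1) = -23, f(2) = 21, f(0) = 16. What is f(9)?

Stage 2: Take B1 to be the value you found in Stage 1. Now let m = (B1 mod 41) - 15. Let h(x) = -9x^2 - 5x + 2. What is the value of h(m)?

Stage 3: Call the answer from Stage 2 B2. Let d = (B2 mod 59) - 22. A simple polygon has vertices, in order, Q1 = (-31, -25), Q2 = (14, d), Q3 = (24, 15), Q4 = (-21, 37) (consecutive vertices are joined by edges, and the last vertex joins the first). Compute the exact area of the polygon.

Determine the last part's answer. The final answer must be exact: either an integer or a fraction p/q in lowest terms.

Stage 1: f(3) = -3*(21) - 1*(-23) + 3*(16) = 8; iterating: f(3)=8, f(4)=-114, f(5)=397, f(6)=-1053, f(7)=2420, f(8)=-5016, f(9)=9469; answer 9469
Stage 2: B1 = 9469; m = 24; -9*(24)^2 - 5*(24)^1 + 2 = (-5184) + (-120) + (2) = -5302; answer -5302
Stage 3: B2 = -5302; d = -14; cross terms: (-31*-14 - 14*-25)=784, (14*15 - 24*-14)=546, (24*37 - -21*15)=1203, (-21*-25 - -31*37)=1672; twice the area = |4205| = 4205; area = 4205/2; answer 4205/2

4205/2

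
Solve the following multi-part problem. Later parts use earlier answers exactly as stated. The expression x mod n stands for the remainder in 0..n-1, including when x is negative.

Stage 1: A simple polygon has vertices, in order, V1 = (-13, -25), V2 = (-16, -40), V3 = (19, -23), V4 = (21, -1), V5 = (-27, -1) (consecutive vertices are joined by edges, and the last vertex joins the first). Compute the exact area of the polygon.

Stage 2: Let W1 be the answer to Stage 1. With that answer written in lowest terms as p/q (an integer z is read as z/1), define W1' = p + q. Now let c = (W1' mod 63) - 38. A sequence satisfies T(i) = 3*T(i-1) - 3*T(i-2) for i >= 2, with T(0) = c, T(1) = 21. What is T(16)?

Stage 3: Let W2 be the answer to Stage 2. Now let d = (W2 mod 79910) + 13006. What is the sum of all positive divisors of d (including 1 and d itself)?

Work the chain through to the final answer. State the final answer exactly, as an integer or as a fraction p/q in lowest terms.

Stage 1: cross terms: (-13*-40 - -16*-25)=120, (-16*-23 - 19*-40)=1128, (19*-1 - 21*-23)=464, (21*-1 - -27*-1)=-48, (-27*-25 - -13*-1)=662; twice the area = |2326| = 2326; area = 1163; answer 1163
Stage 2: W1 = 1163; threaded value p + q = 1164; c = -8; T(2) = 3*(21) - 3*(-8) = 87; iterating: T(2)=87, T(3)=198, T(4)=333, T(5)=405, T(6)=216, T(7)=-567, T(8)=-2349, T(9)=-5346, T(10)=-8991, T(11)=-10935, T(12)=-5832, T(13)=15309, T(14)=63423, T(15)=144342, T(16)=242757; answer 242757
Stage 3: W2 = 242757; d = 16033; 16033 is prime, so its only divisors are 1 and 16033; sigma = 1 + 16033 = 16034; answer 16034

16034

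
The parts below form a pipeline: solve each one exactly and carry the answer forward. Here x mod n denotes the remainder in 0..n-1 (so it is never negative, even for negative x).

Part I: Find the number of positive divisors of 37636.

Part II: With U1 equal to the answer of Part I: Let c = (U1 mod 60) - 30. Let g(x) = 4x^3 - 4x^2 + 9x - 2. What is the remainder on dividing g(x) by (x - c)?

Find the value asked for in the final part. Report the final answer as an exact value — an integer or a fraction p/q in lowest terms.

Part I: 37636 = 2^2 * 97^2; number of divisors = (2+1) * (2+1) = 9; answer 9
Part II: U1 = 9; c = -21; remainder = value at the root: 4*(-21)^3 - 4*(-21)^2 + 9*(-21)^1 - 2 = (-37044) + (-1764) + (-189) + (-2) = -38999; answer -38999

-38999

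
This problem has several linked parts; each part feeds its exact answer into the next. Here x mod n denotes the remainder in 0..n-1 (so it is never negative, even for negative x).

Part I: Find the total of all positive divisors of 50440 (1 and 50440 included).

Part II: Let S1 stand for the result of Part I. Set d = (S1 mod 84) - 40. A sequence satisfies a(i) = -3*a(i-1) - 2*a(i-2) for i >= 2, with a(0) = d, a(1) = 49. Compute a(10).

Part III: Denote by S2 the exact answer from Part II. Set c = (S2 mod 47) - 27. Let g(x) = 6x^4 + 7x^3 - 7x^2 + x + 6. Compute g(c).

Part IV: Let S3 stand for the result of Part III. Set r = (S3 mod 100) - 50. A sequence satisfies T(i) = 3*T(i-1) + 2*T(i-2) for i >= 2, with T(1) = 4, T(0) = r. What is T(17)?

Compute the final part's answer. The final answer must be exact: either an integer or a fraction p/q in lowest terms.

-610204754

Part I: 50440 = 2^3 * 5 * 13 * 97; sigma = (1 + 2 + 4 + 8) * (1 + 5) * (1 + 13) * (1 + 97) = 15 * 6 * 14 * 98 = 123480; answer 123480
Part II: S1 = 123480; d = -40; a(2) = -3*(49) - 2*(-40) = -67; iterating: a(2)=-67, a(3)=103, a(4)=-175, a(5)=319, a(6)=-607, a(7)=1183, a(8)=-2335, a(9)=4639, a(10)=-9247; answer -9247
Part III: S2 = -9247; c = -15; 6*(-15)^4 + 7*(-15)^3 - 7*(-15)^2 + 1*(-15)^1 + 6 = (303750) + (-23625) + (-1575) + (-15) + (6) = 278541; answer 278541
Part IV: S3 = 278541; r = -9; T(2) = 3*(4) + 2*(-9) = -6; iterating: T(2)=-6, T(3)=-10, T(4)=-42, T(5)=-146, T(6)=-522, T(7)=-1858, T(8)=-6618, T(9)=-23570, T(10)=-83946, T(11)=-298978, T(12)=-1064826, T(13)=-3792434, T(14)=-13506954, T(15)=-48105730, T(16)=-171331098, T(17)=-610204754; answer -610204754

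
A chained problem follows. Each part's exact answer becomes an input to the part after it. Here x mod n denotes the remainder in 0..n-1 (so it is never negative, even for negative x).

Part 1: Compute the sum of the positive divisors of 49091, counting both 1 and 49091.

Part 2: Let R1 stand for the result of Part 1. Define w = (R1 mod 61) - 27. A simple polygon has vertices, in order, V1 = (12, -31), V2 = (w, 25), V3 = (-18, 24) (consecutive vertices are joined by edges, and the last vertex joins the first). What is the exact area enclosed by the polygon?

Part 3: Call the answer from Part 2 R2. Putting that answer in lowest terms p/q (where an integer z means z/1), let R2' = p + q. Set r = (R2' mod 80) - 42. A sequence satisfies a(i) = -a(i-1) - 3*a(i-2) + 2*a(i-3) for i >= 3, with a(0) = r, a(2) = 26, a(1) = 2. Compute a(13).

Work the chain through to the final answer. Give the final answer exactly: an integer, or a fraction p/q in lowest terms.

-51646

Part 1: 49091 = 7 * 7013; sigma = (1 + 7) * (1 + 7013) = 8 * 7014 = 56112; answer 56112
Part 2: R1 = 56112; w = 26; cross terms: (12*25 - 26*-31)=1106, (26*24 - -18*25)=1074, (-18*-31 - 12*24)=270; twice the area = |2450| = 2450; area = 1225; answer 1225
Part 3: R2 = 1225; threaded value p + q = 1226; r = -16; a(3) = -1*(26) - 3*(2) + 2*(-16) = -64; iterating: a(3)=-64, a(4)=-10, a(5)=254, a(6)=-352, a(7)=-430, a(8)=1994, a(9)=-1408, a(10)=-5434, a(11)=13646, a(12)=-160, a(13)=-51646; answer -51646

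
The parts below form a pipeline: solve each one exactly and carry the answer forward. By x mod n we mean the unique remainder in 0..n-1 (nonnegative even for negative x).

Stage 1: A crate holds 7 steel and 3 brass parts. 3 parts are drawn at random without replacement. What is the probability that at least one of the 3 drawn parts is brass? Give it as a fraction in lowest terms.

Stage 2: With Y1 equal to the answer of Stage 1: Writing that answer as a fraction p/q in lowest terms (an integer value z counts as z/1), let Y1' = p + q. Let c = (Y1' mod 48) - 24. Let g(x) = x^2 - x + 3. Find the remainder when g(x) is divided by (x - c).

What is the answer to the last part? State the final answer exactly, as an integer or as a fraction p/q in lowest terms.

Stage 1: total draws C(10,3) = 120; complement C(7,3) = 35; favorable 120 - 35 = 85; P = 17/24; answer 17/24
Stage 2: Y1 = 17/24; threaded value p + q = 41; c = 17; remainder = value at the root: 1*(17)^2 - 1*(17)^1 + 3 = (289) + (-17) + (3) = 275; answer 275

275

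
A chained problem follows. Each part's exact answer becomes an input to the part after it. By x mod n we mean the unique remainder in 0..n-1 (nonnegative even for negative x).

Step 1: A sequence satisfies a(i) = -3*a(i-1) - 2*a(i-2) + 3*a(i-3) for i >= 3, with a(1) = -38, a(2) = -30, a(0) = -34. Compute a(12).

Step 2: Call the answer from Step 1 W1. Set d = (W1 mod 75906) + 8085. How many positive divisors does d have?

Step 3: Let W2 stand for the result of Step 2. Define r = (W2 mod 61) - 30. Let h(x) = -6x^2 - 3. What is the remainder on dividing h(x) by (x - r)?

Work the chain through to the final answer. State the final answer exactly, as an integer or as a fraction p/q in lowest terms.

Step 1: a(3) = -3*(-30) - 2*(-38) + 3*(-34) = 64; iterating: a(3)=64, a(4)=-246, a(5)=520, a(6)=-876, a(7)=850, a(8)=762, a(9)=-6614, a(10)=20868, a(11)=-47090, a(12)=79692; answer 79692
Step 2: W1 = 79692; d = 11871; 11871 = 3^2 * 1319; number of divisors = (2+1) * (1+1) = 6; answer 6
Step 3: W2 = 6; r = -24; remainder = value at the root: -6*(-24)^2 - 3 = (-3456) + (-3) = -3459; answer -3459

-3459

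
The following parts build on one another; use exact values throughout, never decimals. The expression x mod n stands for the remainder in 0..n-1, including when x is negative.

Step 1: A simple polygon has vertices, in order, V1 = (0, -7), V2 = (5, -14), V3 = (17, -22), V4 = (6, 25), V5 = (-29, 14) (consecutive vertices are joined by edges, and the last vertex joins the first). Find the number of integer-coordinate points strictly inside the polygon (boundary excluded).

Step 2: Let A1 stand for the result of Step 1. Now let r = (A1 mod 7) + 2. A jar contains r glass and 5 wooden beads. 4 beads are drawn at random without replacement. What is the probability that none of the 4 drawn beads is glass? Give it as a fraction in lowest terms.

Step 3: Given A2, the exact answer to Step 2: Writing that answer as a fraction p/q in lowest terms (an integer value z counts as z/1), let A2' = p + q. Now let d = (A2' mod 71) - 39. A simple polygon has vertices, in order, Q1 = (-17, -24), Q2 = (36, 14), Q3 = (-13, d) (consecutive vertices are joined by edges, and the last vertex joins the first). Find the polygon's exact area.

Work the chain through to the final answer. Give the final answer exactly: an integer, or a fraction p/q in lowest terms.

2233/2

Step 1: cross terms: (0*-14 - 5*-7)=35, (5*-22 - 17*-14)=128, (17*25 - 6*-22)=557, (6*14 - -29*25)=809, (-29*-7 - 0*14)=203; twice the area = |1732| = 1732; area = 866; boundary points = 1 + 4 + 1 + 1 + 1 = 8; strictly interior points = area - boundary/2 + 1 = 863; answer 863
Step 2: A1 = 863; r = 4; total draws C(9,4) = 126; favorable C(5,4) = 5; P = 5/126; answer 5/126
Step 3: A2 = 5/126; threaded value p + q = 131; d = 21; cross terms: (-17*14 - 36*-24)=626, (36*21 - -13*14)=938, (-13*-24 - -17*21)=669; twice the area = |2233| = 2233; area = 2233/2; answer 2233/2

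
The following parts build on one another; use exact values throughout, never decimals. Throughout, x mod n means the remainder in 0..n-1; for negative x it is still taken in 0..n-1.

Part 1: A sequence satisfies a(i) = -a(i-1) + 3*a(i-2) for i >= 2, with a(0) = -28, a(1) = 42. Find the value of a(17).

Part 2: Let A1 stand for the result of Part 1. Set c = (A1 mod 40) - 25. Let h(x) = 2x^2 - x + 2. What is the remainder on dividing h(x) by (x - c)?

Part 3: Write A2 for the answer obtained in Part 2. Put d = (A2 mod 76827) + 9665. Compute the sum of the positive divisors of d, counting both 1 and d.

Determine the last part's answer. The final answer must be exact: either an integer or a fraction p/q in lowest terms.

Part 1: a(2) = -1*(42) + 3*(-28) = -126; iterating: a(2)=-126, a(3)=252, a(4)=-630, a(5)=1386, a(6)=-3276, a(7)=7434, a(8)=-17262, a(9)=39564, a(10)=-91350, a(11)=210042, a(12)=-484092, a(13)=1114218, a(14)=-2566494, a(15)=5909148, a(16)=-13608630, a(17)=31336074; answer 31336074
Part 2: A1 = 31336074; c = 9; remainder = value at the root: 2*(9)^2 - 1*(9)^1 + 2 = (162) + (-9) + (2) = 155; answer 155
Part 3: A2 = 155; d = 9820; 9820 = 2^2 * 5 * 491; sigma = (1 + 2 + 4) * (1 + 5) * (1 + 491) = 7 * 6 * 492 = 20664; answer 20664

20664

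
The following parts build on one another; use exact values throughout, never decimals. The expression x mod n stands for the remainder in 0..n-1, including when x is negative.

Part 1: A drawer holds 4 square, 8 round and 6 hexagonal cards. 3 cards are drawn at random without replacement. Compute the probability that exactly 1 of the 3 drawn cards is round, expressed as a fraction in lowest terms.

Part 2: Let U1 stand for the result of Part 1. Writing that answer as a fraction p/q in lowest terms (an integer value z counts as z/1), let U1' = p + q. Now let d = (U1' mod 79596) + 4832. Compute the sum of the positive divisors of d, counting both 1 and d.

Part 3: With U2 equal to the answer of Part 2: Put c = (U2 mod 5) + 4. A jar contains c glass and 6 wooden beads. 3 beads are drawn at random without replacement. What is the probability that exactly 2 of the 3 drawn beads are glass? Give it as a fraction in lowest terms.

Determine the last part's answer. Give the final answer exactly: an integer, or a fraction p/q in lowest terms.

Part 1: total draws C(18,3) = 816; favorable C(8,1)*C(10,2) = 360; P = 15/34; answer 15/34
Part 2: U1 = 15/34; threaded value p + q = 49; d = 4881; 4881 = 3 * 1627; sigma = (1 + 3) * (1 + 1627) = 4 * 1628 = 6512; answer 6512
Part 3: U2 = 6512; c = 6; total draws C(12,3) = 220; favorable C(6,2)*C(6,1) = 90; P = 9/22; answer 9/22

9/22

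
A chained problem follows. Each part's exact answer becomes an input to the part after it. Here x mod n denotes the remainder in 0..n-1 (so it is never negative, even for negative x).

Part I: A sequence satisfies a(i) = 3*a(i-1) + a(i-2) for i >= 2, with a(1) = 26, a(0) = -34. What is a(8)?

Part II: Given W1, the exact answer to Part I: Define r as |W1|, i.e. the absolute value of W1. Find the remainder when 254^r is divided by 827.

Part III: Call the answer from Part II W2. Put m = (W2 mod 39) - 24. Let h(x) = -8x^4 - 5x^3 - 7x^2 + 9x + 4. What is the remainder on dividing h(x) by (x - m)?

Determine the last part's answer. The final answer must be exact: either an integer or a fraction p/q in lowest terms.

Part I: a(2) = 3*(26) + 1*(-34) = 44; iterating: a(2)=44, a(3)=158, a(4)=518, a(5)=1712, a(6)=5654, a(7)=18674, a(8)=61676; answer 61676
Part II: W1 = 61676; r = 61676; squarings mod 827: 254^1=254, 254^2=10, 254^4=100, 254^8=76, 254^16=814, 254^32=169, 254^64=443, 254^128=250, 254^256=475, 254^512=681, 254^1024=641, 254^2048=689, 254^4096=23, 254^8192=529, 254^16384=315, 254^32768=812; 254^61676 = 254^4 * 254^8 * 254^32 * 254^64 * 254^128 * 254^4096 * 254^8192 * 254^16384 * 254^32768 = 412 (mod 827); answer 412
Part III: W2 = 412; m = -2; remainder = value at the root: -8*(-2)^4 - 5*(-2)^3 - 7*(-2)^2 + 9*(-2)^1 + 4 = (-128) + (40) + (-28) + (-18) + (4) = -130; answer -130

-130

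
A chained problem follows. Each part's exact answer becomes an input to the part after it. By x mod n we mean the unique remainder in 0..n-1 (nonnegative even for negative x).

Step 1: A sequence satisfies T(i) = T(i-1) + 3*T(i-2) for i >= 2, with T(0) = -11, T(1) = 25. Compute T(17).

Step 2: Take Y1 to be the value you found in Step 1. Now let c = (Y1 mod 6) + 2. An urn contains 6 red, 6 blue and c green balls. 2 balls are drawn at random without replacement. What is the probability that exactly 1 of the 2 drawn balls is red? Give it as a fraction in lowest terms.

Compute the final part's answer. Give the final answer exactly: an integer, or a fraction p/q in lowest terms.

Step 1: T(2) = 1*(25) + 3*(-11) = -8; iterating: T(2)=-8, T(3)=67, T(4)=43, T(5)=244, T(6)=373, T(7)=1105, T(8)=2224, T(9)=5539, T(10)=12211, T(11)=28828, T(12)=65461, T(13)=151945, T(14)=348328, T(15)=804163, T(16)=1849147, T(17)=4261636; answer 4261636
Step 2: Y1 = 4261636; c = 6; total draws C(18,2) = 153; favorable C(6,1)*C(12,1) = 72; P = 8/17; answer 8/17

8/17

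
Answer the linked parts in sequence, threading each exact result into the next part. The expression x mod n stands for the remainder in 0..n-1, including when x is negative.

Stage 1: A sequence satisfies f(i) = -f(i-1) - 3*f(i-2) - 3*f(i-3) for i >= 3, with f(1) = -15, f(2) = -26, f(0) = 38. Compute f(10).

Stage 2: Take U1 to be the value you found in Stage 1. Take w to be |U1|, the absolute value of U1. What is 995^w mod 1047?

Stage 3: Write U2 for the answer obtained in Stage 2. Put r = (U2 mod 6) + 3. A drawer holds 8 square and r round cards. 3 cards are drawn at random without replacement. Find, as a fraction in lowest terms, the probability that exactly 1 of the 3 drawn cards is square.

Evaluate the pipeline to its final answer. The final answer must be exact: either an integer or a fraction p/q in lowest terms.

24/65

Stage 1: f(3) = -1*(-26) - 3*(-15) - 3*(38) = -43; iterating: f(3)=-43, f(4)=166, f(5)=41, f(6)=-410, f(7)=-211, f(8)=1318, f(9)=545, f(10)=-3866; answer -3866
Stage 2: U1 = -3866; w = 3866; squarings mod 1047: 995^1=995, 995^2=610, 995^4=415, 995^8=517, 995^16=304, 995^32=280, 995^64=922, 995^128=967, 995^256=118, 995^512=313, 995^1024=598, 995^2048=577; 995^3866 = 995^2 * 995^8 * 995^16 * 995^256 * 995^512 * 995^1024 * 995^2048 = 100 (mod 1047); answer 100
Stage 3: U2 = 100; r = 7; total draws C(15,3) = 455; favorable C(8,1)*C(7,2) = 168; P = 24/65; answer 24/65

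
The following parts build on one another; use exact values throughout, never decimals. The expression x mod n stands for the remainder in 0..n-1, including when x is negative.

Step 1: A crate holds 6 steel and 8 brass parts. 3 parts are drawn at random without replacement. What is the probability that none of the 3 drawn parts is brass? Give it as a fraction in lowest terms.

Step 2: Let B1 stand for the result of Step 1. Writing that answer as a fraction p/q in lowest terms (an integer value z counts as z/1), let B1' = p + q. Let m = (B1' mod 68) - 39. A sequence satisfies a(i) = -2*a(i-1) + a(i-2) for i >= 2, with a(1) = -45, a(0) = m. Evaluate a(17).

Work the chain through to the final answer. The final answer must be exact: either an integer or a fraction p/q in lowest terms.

-45971853

Step 1: total draws C(14,3) = 364; favorable C(6,3) = 20; P = 5/91; answer 5/91
Step 2: B1 = 5/91; threaded value p + q = 96; m = -11; a(2) = -2*(-45) + 1*(-11) = 79; iterating: a(2)=79, a(3)=-203, a(4)=485, a(5)=-1173, a(6)=2831, a(7)=-6835, a(8)=16501, a(9)=-39837, a(10)=96175, a(11)=-232187, a(12)=560549, a(13)=-1353285, a(14)=3267119, a(15)=-7887523, a(16)=19042165, a(17)=-45971853; answer -45971853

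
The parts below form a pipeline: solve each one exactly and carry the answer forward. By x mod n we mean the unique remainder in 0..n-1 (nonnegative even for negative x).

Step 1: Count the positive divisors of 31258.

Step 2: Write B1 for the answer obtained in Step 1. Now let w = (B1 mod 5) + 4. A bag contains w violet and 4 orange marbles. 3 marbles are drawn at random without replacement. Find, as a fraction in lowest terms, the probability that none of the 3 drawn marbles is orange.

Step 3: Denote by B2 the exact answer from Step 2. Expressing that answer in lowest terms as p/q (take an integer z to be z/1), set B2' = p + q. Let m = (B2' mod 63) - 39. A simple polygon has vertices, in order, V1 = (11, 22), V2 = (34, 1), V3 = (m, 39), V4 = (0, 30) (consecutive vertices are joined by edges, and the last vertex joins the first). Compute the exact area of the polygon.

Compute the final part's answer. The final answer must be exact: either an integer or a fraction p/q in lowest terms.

349

Step 1: 31258 = 2 * 15629; number of divisors = (1+1) * (1+1) = 4; answer 4
Step 2: B1 = 4; w = 8; total draws C(12,3) = 220; favorable C(8,3) = 56; P = 14/55; answer 14/55
Step 3: B2 = 14/55; threaded value p + q = 69; m = -33; cross terms: (11*1 - 34*22)=-737, (34*39 - -33*1)=1359, (-33*30 - 0*39)=-990, (0*22 - 11*30)=-330; twice the area = |-698| = 698; area = 349; answer 349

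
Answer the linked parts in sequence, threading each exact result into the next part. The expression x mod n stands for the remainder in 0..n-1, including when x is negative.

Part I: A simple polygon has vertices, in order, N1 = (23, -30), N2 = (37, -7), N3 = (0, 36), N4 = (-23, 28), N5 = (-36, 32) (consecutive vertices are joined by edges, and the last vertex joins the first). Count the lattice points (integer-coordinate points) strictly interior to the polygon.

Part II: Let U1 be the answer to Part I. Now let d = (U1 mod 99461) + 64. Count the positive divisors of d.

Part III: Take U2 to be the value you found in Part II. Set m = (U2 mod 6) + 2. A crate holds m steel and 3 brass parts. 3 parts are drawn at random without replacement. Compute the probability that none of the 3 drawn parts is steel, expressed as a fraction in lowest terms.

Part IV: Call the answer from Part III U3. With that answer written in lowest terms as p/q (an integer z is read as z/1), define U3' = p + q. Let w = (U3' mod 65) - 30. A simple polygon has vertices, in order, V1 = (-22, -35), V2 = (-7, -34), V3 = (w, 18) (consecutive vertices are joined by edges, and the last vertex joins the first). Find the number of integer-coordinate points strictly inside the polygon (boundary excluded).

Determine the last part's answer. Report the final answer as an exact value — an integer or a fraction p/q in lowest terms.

394

Part I: cross terms: (23*-7 - 37*-30)=949, (37*36 - 0*-7)=1332, (0*28 - -23*36)=828, (-23*32 - -36*28)=272, (-36*-30 - 23*32)=344; twice the area = |3725| = 3725; area = 3725/2; boundary points = 1 + 1 + 1 + 1 + 1 = 5; strictly interior points = area - boundary/2 + 1 = 1861; answer 1861
Part II: U1 = 1861; d = 1925; 1925 = 5^2 * 7 * 11; number of divisors = (2+1) * (1+1) * (1+1) = 12; answer 12
Part III: U2 = 12; m = 2; total draws C(5,3) = 10; favorable C(3,3) = 1; P = 1/10; answer 1/10
Part IV: U3 = 1/10; threaded value p + q = 11; w = -19; cross terms: (-22*-34 - -7*-35)=503, (-7*18 - -19*-34)=-772, (-19*-35 - -22*18)=1061; twice the area = |792| = 792; area = 396; boundary points = 1 + 4 + 1 = 6; strictly interior points = area - boundary/2 + 1 = 394; answer 394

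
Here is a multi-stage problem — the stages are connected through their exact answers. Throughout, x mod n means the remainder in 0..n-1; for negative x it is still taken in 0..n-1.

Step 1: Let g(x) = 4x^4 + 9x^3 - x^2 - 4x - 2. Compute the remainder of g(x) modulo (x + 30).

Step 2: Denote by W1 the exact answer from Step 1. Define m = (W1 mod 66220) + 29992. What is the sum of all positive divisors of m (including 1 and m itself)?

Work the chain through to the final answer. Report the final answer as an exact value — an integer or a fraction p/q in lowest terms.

91152

Step 1: remainder = value at the root: 4*(-30)^4 + 9*(-30)^3 - 1*(-30)^2 - 4*(-30)^1 - 2 = (3240000) + (-243000) + (-900) + (120) + (-2) = 2996218; answer 2996218
Step 2: W1 = 2996218; m = 46310; 46310 = 2 * 5 * 11 * 421; sigma = (1 + 2) * (1 + 5) * (1 + 11) * (1 + 421) = 3 * 6 * 12 * 422 = 91152; answer 91152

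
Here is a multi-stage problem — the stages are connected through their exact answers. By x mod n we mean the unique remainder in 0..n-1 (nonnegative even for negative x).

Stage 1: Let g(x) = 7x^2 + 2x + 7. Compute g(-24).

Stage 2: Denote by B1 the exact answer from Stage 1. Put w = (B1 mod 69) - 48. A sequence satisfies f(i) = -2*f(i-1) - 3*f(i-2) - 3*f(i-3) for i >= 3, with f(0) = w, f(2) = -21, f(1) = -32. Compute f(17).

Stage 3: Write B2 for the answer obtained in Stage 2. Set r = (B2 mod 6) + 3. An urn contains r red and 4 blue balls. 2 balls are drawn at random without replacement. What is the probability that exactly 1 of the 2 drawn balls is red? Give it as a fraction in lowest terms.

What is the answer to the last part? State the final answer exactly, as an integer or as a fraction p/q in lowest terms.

Stage 1: 7*(-24)^2 + 2*(-24)^1 + 7 = (4032) + (-48) + (7) = 3991; answer 3991
Stage 2: B1 = 3991; w = 10; f(3) = -2*(-21) - 3*(-32) - 3*(10) = 108; iterating: f(3)=108, f(4)=-57, f(5)=-147, f(6)=141, f(7)=330, f(8)=-642, f(9)=-129, f(10)=1194, f(11)=-75, f(12)=-3045, f(13)=2733, f(14)=3894, f(15)=-6852, f(16)=-6177, f(17)=21228; answer 21228
Stage 3: B2 = 21228; r = 3; total draws C(7,2) = 21; favorable C(3,1)*C(4,1) = 12; P = 4/7; answer 4/7

4/7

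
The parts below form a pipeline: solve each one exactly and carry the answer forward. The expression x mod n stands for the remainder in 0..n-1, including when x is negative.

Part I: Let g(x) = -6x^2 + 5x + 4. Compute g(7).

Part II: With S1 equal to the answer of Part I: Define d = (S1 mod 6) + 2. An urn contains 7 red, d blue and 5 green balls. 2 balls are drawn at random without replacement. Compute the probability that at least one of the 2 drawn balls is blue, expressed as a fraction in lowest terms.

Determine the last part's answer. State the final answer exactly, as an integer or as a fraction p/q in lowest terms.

35/68

Part I: -6*(7)^2 + 5*(7)^1 + 4 = (-294) + (35) + (4) = -255; answer -255
Part II: S1 = -255; d = 5; total draws C(17,2) = 136; complement C(12,2) = 66; favorable 136 - 66 = 70; P = 35/68; answer 35/68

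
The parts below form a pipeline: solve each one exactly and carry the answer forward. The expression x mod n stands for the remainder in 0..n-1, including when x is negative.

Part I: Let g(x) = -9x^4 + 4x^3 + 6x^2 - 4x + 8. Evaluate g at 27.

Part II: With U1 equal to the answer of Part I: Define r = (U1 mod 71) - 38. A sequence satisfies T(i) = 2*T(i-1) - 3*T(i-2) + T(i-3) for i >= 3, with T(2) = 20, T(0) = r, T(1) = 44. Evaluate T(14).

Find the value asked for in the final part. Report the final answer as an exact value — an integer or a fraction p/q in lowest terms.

7442

Part I: -9*(27)^4 + 4*(27)^3 + 6*(27)^2 - 4*(27)^1 + 8 = (-4782969) + (78732) + (4374) + (-108) + (8) = -4699963; answer -4699963
Part II: U1 = -4699963; r = -14; T(3) = 2*(20) - 3*(44) + 1*(-14) = -106; iterating: T(3)=-106, T(4)=-228, T(5)=-118, T(6)=342, T(7)=810, T(8)=476, T(9)=-1136, T(10)=-2890, T(11)=-1896, T(12)=3742, T(13)=10282, T(14)=7442; answer 7442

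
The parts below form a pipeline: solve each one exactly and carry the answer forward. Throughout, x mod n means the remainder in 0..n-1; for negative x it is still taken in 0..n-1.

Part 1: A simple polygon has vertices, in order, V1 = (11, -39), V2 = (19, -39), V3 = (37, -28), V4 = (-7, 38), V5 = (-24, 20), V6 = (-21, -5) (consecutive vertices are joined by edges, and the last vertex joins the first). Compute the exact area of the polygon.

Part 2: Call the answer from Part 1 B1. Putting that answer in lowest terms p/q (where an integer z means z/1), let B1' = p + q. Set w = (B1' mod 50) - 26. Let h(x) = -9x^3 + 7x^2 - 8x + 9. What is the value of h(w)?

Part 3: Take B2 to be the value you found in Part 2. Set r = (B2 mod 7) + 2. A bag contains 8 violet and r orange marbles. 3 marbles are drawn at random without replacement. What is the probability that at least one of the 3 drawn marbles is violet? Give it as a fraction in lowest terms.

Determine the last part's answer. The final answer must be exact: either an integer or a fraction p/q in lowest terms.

12/13

Part 1: cross terms: (11*-39 - 19*-39)=312, (19*-28 - 37*-39)=911, (37*38 - -7*-28)=1210, (-7*20 - -24*38)=772, (-24*-5 - -21*20)=540, (-21*-39 - 11*-5)=874; twice the area = |4619| = 4619; area = 4619/2; answer 4619/2
Part 2: B1 = 4619/2; threaded value p + q = 4621; w = -5; -9*(-5)^3 + 7*(-5)^2 - 8*(-5)^1 + 9 = (1125) + (175) + (40) + (9) = 1349; answer 1349
Part 3: B2 = 1349; r = 7; total draws C(15,3) = 455; complement C(7,3) = 35; favorable 455 - 35 = 420; P = 12/13; answer 12/13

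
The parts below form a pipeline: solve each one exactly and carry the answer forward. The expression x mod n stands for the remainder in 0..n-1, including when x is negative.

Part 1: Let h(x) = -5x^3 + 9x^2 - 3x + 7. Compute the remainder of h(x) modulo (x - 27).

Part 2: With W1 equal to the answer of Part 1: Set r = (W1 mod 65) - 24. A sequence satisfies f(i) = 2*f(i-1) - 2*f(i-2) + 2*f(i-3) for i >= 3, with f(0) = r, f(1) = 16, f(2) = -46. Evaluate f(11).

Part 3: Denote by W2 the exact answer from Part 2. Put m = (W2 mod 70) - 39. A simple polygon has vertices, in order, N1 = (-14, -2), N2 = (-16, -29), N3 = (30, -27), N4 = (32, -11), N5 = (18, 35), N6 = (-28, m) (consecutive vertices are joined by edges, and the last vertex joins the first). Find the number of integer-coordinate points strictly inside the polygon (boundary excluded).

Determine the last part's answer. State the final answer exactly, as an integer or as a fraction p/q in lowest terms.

Part 1: remainder = value at the root: -5*(27)^3 + 9*(27)^2 - 3*(27)^1 + 7 = (-98415) + (6561) + (-81) + (7) = -91928; answer -91928
Part 2: W1 = -91928; r = 23; f(3) = 2*(-46) - 2*(16) + 2*(23) = -78; iterating: f(3)=-78, f(4)=-32, f(5)=0, f(6)=-92, f(7)=-248, f(8)=-312, f(9)=-312, f(10)=-496, f(11)=-992; answer -992
Part 3: W2 = -992; m = 19; cross terms: (-14*-29 - -16*-2)=374, (-16*-27 - 30*-29)=1302, (30*-11 - 32*-27)=534, (32*35 - 18*-11)=1318, (18*19 - -28*35)=1322, (-28*-2 - -14*19)=322; twice the area = |5172| = 5172; area = 2586; boundary points = 1 + 2 + 2 + 2 + 2 + 7 = 16; strictly interior points = area - boundary/2 + 1 = 2579; answer 2579

2579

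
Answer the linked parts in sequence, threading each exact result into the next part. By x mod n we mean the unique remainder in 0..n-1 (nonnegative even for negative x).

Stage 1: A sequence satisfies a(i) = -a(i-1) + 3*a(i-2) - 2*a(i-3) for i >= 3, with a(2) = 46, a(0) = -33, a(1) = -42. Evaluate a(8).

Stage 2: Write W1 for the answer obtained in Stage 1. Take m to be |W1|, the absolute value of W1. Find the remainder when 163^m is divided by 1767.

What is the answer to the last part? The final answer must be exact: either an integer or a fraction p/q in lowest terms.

1645

Stage 1: a(3) = -1*(46) + 3*(-42) - 2*(-33) = -106; iterating: a(3)=-106, a(4)=328, a(5)=-738, a(6)=1934, a(7)=-4804, a(8)=12082; answer 12082
Stage 2: W1 = 12082; m = 12082; squarings mod 1767: 163^1=163, 163^2=64, 163^4=562, 163^8=1318, 163^16=163, 163^32=64, 163^64=562, 163^128=1318, 163^256=163, 163^512=64, 163^1024=562, 163^2048=1318, 163^4096=163, 163^8192=64; 163^12082 = 163^2 * 163^16 * 163^32 * 163^256 * 163^512 * 163^1024 * 163^2048 * 163^8192 = 1645 (mod 1767); answer 1645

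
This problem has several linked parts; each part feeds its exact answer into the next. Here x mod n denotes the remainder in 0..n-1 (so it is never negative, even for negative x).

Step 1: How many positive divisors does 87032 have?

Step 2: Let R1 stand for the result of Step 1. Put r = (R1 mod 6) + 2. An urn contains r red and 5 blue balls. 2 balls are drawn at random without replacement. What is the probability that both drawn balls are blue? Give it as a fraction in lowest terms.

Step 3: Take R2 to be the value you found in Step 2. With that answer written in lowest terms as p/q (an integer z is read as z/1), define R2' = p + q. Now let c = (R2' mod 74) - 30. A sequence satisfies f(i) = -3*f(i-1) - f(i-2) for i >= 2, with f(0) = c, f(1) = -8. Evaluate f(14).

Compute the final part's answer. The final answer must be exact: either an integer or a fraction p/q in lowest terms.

3392239

Step 1: 87032 = 2^3 * 11 * 23 * 43; number of divisors = (3+1) * (1+1) * (1+1) * (1+1) = 32; answer 32
Step 2: R1 = 32; r = 4; total draws C(9,2) = 36; favorable C(5,2) = 10; P = 5/18; answer 5/18
Step 3: R2 = 5/18; threaded value p + q = 23; c = -7; f(2) = -3*(-8) - 1*(-7) = 31; iterating: f(2)=31, f(3)=-85, f(4)=224, f(5)=-587, f(6)=1537, f(7)=-4024, f(8)=10535, f(9)=-27581, f(10)=72208, f(11)=-189043, f(12)=494921, f(13)=-1295720, f(14)=3392239; answer 3392239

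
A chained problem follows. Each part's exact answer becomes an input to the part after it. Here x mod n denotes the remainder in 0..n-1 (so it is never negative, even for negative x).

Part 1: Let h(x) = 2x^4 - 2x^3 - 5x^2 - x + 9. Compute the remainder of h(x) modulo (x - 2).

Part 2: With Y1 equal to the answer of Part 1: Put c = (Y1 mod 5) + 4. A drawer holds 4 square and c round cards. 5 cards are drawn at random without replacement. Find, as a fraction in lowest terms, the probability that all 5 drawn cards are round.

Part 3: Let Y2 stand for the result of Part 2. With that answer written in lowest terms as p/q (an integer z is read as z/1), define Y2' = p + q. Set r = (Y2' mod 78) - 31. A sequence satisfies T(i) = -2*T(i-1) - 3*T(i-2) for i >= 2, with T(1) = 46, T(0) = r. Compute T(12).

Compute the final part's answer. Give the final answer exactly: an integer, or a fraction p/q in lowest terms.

Part 1: remainder = value at the root: 2*(2)^4 - 2*(2)^3 - 5*(2)^2 - 1*(2)^1 + 9 = (32) + (-16) + (-20) + (-2) + (9) = 3; answer 3
Part 2: Y1 = 3; c = 7; total draws C(11,5) = 462; favorable C(7,5) = 21; P = 1/22; answer 1/22
Part 3: Y2 = 1/22; threaded value p + q = 23; r = -8; T(2) = -2*(46) - 3*(-8) = -68; iterating: T(2)=-68, T(3)=-2, T(4)=208, T(5)=-410, T(6)=196, T(7)=838, T(8)=-2264, T(9)=2014, T(10)=2764, T(11)=-11570, T(12)=14848; answer 14848

14848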